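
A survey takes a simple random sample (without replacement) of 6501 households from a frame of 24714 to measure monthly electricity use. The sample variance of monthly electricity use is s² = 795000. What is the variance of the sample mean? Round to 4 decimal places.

90.1209

Under SRS without replacement, Var(ȳ) = (1 − f)·s²/n with f = n/N = 6501/24714 = 0.26304928.
Var(ȳ) = (1 − 0.26304928)·795000/6501 = 0.73695072·122.28888 = 90.120877.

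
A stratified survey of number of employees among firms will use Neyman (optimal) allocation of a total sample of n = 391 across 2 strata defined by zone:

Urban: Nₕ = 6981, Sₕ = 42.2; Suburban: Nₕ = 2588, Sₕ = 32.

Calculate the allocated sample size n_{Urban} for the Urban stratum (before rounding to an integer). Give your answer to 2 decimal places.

Neyman allocation: nₕ = n·NₕSₕ / Σⱼ NⱼSⱼ.
Σ NⱼSⱼ = 6981·42.2 + 2588·32 = 377414.2.
n_{Urban} = 391·6981·42.2 / 377414.2 = 305.20.

305.20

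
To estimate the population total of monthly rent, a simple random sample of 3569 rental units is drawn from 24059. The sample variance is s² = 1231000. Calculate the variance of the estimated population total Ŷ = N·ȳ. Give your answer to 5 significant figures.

Var(Ŷ) = N²·Var(ȳ) = N²·(1 − n/N)·s²/n.
f = 3569/24059 = 0.14834366; Var(ȳ) = 0.85165634·1231000/3569 = 293.74866.
Var(Ŷ) = 24059² · 293.74866 = 1.7003215 × 10^11.

1.7003 × 10^11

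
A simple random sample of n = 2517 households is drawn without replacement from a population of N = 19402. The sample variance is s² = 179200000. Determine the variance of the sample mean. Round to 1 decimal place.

61959.7

Under SRS without replacement, Var(ȳ) = (1 − f)·s²/n with f = n/N = 2517/19402 = 0.12972889.
Var(ȳ) = (1 − 0.12972889)·179200000/2517 = 0.87027111·71195.868 = 61959.707.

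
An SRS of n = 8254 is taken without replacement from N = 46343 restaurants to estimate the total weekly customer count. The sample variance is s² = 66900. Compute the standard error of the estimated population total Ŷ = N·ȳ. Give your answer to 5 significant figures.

Var(Ŷ) = N²·Var(ȳ) = N²·(1 − n/N)·s²/n.
f = 8254/46343 = 0.17810673; Var(ȳ) = 0.82189327·66900/8254 = 6.6615774.
Var(Ŷ) = 46343² · 6.6615774 = 1.4306894 × 10^10.
SE(Ŷ) = √(1.4306894 × 10^10) = 119610.

119610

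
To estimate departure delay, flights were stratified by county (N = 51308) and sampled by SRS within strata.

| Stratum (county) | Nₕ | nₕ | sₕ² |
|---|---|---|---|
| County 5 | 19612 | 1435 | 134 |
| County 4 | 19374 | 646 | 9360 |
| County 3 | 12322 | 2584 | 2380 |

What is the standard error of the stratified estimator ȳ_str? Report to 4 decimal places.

Var(ȳ_str) = Σₕ Wₕ²(1 − fₕ)sₕ²/nₕ with Wₕ = Nₕ/N, N = 51308.
County 5: Wₕ = 0.38224059; term = 0.38224059²·(1 − 0.07316949)·134/1435 = 0.012645232.
County 4: Wₕ = 0.37760193; term = 0.37760193²·(1 − 0.03334366)·9360/646 = 1.9970266.
County 3: Wₕ = 0.24015748; term = 0.24015748²·(1 − 0.20970622)·2380/2584 = 0.041982206.
Sum = 2.051654.
SE = √(2.051654) = 1.4324.

1.4324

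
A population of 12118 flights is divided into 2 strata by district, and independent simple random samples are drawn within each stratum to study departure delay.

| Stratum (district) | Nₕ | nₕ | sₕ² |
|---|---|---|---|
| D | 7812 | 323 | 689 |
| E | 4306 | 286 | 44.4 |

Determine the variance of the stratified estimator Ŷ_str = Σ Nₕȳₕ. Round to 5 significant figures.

Var(Ŷ_str) = Σₕ Nₕ²(1 − fₕ)sₕ²/nₕ.
D: 7812²·(1 − 323/7812)·689/323 = 1.247966 × 10^8.
E: 4306²·(1 − 286/4306)·44.4/286 = 2.6873053 × 10^6.
Sum = 1.2748391 × 10^8.

1.2748 × 10^8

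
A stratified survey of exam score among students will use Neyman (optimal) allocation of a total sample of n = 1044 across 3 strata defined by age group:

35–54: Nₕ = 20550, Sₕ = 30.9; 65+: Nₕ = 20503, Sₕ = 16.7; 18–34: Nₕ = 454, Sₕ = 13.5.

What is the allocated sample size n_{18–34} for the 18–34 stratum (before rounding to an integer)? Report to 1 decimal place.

Neyman allocation: nₕ = n·NₕSₕ / Σⱼ NⱼSⱼ.
Σ NⱼSⱼ = 20550·30.9 + 20503·16.7 + 454·13.5 = 983524.1.
n_{18–34} = 1044·454·13.5 / 983524.1 = 6.5.

6.5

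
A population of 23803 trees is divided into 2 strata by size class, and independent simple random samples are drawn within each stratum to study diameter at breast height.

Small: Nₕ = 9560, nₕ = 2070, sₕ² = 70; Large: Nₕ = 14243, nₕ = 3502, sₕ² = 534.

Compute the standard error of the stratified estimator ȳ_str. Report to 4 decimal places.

0.2132

Var(ȳ_str) = Σₕ Wₕ²(1 − fₕ)sₕ²/nₕ with Wₕ = Nₕ/N, N = 23803.
Small: Wₕ = 0.40163005; term = 0.40163005²·(1 − 0.21652720)·70/2070 = 0.0042736998.
Large: Wₕ = 0.59836995; term = 0.59836995²·(1 − 0.24587517)·534/3502 = 0.041172564.
Sum = 0.045446264.
SE = √(0.045446264) = 0.2132.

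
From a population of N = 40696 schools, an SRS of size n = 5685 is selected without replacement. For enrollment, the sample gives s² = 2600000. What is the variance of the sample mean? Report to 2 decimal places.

Under SRS without replacement, Var(ȳ) = (1 − f)·s²/n with f = n/N = 5685/40696 = 0.13969432.
Var(ȳ) = (1 − 0.13969432)·2600000/5685 = 0.86030568·457.34389 = 393.45554.

393.46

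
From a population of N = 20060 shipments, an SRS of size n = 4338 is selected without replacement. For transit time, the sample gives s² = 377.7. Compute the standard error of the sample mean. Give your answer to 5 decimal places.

0.26123

Under SRS without replacement, Var(ȳ) = (1 − f)·s²/n with f = n/N = 4338/20060 = 0.21625125.
Var(ȳ) = (1 − 0.21625125)·377.7/4338 = 0.78374875·0.087067773 = 0.068239259.
SE(ȳ) = √(0.068239259) = 0.26123.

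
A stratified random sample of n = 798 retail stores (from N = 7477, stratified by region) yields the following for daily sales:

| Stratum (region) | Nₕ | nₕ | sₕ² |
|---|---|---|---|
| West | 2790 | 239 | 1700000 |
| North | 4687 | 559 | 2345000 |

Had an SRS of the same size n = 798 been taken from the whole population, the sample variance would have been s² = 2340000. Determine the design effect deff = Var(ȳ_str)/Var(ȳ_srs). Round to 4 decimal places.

0.9000

Var(ȳ_str) = Σ Wₕ²(1−fₕ)sₕ²/nₕ with Wₕ = Nₕ/7477:
  West: (2790/7477)²·(1−239/2790)·1700000/239 = 905.54684
  North: (4687/7477)²·(1−559/4687)·2345000/559 = 1451.8138
  → Var(ȳ_str) = 2357.3606.
Var(ȳ_srs) = (1 − 798/7477)·2340000/798 = 2619.3711.
deff = 2357.3606 / 2619.3711 = 0.9000.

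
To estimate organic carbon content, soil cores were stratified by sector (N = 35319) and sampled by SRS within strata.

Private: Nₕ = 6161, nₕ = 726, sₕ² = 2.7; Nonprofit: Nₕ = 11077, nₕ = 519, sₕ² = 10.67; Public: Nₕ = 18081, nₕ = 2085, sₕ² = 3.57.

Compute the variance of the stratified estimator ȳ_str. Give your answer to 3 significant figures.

Var(ȳ_str) = Σₕ Wₕ²(1 − fₕ)sₕ²/nₕ with Wₕ = Nₕ/N, N = 35319.
Private: Wₕ = 0.17443869; term = 0.17443869²·(1 − 0.11783801)·2.7/726 = 9.9830007 × 10^-5.
Nonprofit: Wₕ = 0.31362723; term = 0.31362723²·(1 − 0.04685384)·10.67/519 = 0.0019274542.
Public: Wₕ = 0.51193409; term = 0.51193409²·(1 − 0.11531442)·3.57/2085 = 3.9698967 × 10^-4.
Sum = 0.0024242739.

0.00242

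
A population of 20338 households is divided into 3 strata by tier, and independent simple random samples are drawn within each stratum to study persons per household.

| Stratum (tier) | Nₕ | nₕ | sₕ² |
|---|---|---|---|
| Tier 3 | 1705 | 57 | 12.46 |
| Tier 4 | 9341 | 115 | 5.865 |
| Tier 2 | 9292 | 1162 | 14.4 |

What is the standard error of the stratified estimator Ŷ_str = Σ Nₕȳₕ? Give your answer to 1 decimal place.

2438.4

Var(Ŷ_str) = Σₕ Nₕ²(1 − fₕ)sₕ²/nₕ.
Tier 3: 1705²·(1 − 57/1705)·12.46/57 = 614221.16.
Tier 4: 9341²·(1 − 115/9341)·5.865/115 = 4.3951834 × 10^6.
Tier 2: 9292²·(1 − 1162/9292)·14.4/1162 = 936173.
Sum = 5.9455776 × 10^6.
SE = √(5.9455776 × 10^6) = 2438.4.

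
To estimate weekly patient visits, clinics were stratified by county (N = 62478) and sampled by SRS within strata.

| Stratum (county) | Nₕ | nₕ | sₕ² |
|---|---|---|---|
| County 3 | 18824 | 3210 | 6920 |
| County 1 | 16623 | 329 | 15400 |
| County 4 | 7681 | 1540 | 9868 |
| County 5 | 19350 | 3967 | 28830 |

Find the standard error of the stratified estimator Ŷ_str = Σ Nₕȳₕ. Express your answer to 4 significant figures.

125600

Var(Ŷ_str) = Σₕ Nₕ²(1 − fₕ)sₕ²/nₕ.
County 3: 18824²·(1 − 3210/18824)·6920/3210 = 6.3361748 × 10^8.
County 1: 16623²·(1 − 329/16623)·15400/329 = 1.2678327 × 10^10.
County 4: 7681²·(1 − 1540/7681)·9868/1540 = 3.0224929 × 10^8.
County 5: 19350²·(1 − 3967/19350)·28830/3967 = 2.1632387 × 10^9.
Sum = 1.5777432 × 10^10.
SE = √(1.5777432 × 10^10) = 125600.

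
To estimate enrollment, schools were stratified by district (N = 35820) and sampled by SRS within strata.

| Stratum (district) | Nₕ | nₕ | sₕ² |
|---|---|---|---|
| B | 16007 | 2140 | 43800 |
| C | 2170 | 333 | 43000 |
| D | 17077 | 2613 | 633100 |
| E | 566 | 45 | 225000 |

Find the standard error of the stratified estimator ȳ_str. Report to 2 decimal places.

Var(ȳ_str) = Σₕ Wₕ²(1 − fₕ)sₕ²/nₕ with Wₕ = Nₕ/N, N = 35820.
B: Wₕ = 0.44687326; term = 0.44687326²·(1 − 0.13369151)·43800/2140 = 3.5408019.
C: Wₕ = 0.06058068; term = 0.06058068²·(1 − 0.15345622)·43000/333 = 0.40118247.
D: Wₕ = 0.47674484; term = 0.47674484²·(1 − 0.15301282)·633100/2613 = 46.642491.
E: Wₕ = 0.01580123; term = 0.01580123²·(1 − 0.07950530)·225000/45 = 1.1491401.
Sum = 51.733615.
SE = √(51.733615) = 7.19.

7.19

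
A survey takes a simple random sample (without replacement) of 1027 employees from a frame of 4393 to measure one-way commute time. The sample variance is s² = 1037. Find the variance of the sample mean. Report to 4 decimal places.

0.7737

Under SRS without replacement, Var(ȳ) = (1 − f)·s²/n with f = n/N = 1027/4393 = 0.23378102.
Var(ȳ) = (1 − 0.23378102)·1037/1027 = 0.76621898·1.0097371 = 0.77367973.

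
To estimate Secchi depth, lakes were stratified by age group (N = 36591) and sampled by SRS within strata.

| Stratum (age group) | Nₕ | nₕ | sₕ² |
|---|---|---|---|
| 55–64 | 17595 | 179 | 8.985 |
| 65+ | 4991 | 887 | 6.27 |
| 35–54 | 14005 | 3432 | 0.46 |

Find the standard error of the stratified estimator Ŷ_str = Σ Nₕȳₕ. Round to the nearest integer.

3943

Var(Ŷ_str) = Σₕ Nₕ²(1 − fₕ)sₕ²/nₕ.
55–64: 17595²·(1 − 179/17595)·8.985/179 = 1.5381643 × 10^7.
65+: 4991²·(1 − 887/4991)·6.27/887 = 144790.09.
35–54: 14005²·(1 − 3432/14005)·0.46/3432 = 19846.864.
Sum = 1.554628 × 10^7.
SE = √(1.554628 × 10^7) = 3943.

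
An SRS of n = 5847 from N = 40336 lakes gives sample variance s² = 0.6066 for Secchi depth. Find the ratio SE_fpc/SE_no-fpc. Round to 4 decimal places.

f = n/N = 5847/40336 = 0.14495736.
SE_no-fpc = √(s²/n) = 0.010185554; SE_fpc = √((1−f)s²/n) = 0.0094184306.
Ratio = √(1−f) = 0.92468516.

0.9247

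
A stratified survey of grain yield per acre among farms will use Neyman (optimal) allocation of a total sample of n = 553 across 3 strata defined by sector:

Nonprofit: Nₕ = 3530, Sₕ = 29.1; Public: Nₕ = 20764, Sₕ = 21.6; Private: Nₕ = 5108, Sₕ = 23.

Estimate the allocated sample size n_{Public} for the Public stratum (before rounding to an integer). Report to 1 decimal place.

370.9

Neyman allocation: nₕ = n·NₕSₕ / Σⱼ NⱼSⱼ.
Σ NⱼSⱼ = 3530·29.1 + 20764·21.6 + 5108·23 = 668709.4.
n_{Public} = 553·20764·21.6 / 668709.4 = 370.9.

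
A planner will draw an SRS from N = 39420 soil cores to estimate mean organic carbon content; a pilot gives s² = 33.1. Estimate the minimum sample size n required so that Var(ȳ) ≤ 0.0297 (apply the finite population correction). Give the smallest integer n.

Without fpc, n₀ = s²/D = 33.1/0.0297 = 1114.4781.
With fpc, (1 − n/N)·s²/n ≤ D requires n ≥ n₀/(1 + n₀/N) = 1114.4781/(1 + 1114.4781/39420) = 1083.8360.
Rounding up, n = 1084.

1084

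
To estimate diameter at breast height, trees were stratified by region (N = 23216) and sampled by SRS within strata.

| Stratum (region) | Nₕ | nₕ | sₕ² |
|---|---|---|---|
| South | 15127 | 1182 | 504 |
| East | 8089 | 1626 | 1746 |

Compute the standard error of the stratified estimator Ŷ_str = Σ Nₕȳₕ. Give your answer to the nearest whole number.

Var(Ŷ_str) = Σₕ Nₕ²(1 − fₕ)sₕ²/nₕ.
South: 15127²·(1 − 1182/15127)·504/1182 = 8.9946524 × 10^7.
East: 8089²·(1 − 1626/8089)·1746/1626 = 5.6137451 × 10^7.
Sum = 1.4608398 × 10^8.
SE = √(1.4608398 × 10^8) = 12087.

12087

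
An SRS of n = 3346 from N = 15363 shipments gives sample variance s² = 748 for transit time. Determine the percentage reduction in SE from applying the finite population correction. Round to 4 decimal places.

11.5577

f = n/N = 3346/15363 = 0.21779600.
SE_no-fpc = √(s²/n) = 0.47281128; SE_fpc = √((1−f)s²/n) = 0.41816516.
Ratio = √(1−f) = 0.88442297. Reduction = 100·(1 − 0.88442297) = 11.5577%.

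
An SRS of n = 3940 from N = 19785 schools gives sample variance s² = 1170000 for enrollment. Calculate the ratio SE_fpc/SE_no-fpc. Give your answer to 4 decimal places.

0.8949

f = n/N = 3940/19785 = 0.19914076.
SE_no-fpc = √(s²/n) = 17.232362; SE_fpc = √((1−f)s²/n) = 15.421368.
Ratio = √(1−f) = 0.89490739.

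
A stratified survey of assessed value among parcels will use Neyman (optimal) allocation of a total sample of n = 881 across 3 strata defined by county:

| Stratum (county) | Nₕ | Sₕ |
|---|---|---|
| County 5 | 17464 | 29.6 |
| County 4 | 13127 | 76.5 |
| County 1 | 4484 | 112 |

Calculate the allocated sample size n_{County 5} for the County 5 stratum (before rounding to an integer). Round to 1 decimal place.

225.1

Neyman allocation: nₕ = n·NₕSₕ / Σⱼ NⱼSⱼ.
Σ NⱼSⱼ = 17464·29.6 + 13127·76.5 + 4484·112 = 2.0233579 × 10^6.
n_{County 5} = 881·17464·29.6 / (2.0233579 × 10^6) = 225.1.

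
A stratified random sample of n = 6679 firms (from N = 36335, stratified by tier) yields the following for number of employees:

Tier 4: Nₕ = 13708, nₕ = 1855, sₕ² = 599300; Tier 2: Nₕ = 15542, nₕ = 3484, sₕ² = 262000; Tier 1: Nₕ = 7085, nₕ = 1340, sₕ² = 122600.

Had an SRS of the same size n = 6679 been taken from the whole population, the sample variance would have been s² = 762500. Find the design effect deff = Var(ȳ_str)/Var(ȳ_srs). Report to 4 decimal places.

0.5715

Var(ȳ_str) = Σ Wₕ²(1−fₕ)sₕ²/nₕ with Wₕ = Nₕ/36335:
  Tier 4: (13708/36335)²·(1−1855/13708)·599300/1855 = 39.760553
  Tier 2: (15542/36335)²·(1−3484/15542)·262000/3484 = 10.674683
  Tier 1: (7085/36335)²·(1−1340/7085)·122600/1340 = 2.8207541
  → Var(ȳ_str) = 53.25599.
Var(ȳ_srs) = (1 − 6679/36335)·762500/6679 = 93.178521.
deff = 53.25599 / 93.178521 = 0.5715.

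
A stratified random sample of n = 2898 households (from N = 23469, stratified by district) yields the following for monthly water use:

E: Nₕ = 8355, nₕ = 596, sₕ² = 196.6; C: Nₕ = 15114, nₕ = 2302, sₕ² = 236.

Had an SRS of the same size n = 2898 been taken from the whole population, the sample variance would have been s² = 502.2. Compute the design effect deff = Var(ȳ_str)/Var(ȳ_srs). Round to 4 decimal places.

Var(ȳ_str) = Σ Wₕ²(1−fₕ)sₕ²/nₕ with Wₕ = Nₕ/23469:
  E: (8355/23469)²·(1−596/8355)·196.6/596 = 0.038824001
  C: (15114/23469)²·(1−2302/15114)·236/2302 = 0.036042413
  → Var(ȳ_str) = 0.074866414.
Var(ȳ_srs) = (1 − 2898/23469)·502.2/2898 = 0.15189348.
deff = 0.074866414 / 0.15189348 = 0.4929.

0.4929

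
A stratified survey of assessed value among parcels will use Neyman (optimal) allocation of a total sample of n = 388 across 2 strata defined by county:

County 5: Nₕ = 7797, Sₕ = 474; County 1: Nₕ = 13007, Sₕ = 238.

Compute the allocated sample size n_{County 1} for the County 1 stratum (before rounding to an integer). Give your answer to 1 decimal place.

176.9

Neyman allocation: nₕ = n·NₕSₕ / Σⱼ NⱼSⱼ.
Σ NⱼSⱼ = 7797·474 + 13007·238 = 6.791444 × 10^6.
n_{County 1} = 388·13007·238 / (6.791444 × 10^6) = 176.9.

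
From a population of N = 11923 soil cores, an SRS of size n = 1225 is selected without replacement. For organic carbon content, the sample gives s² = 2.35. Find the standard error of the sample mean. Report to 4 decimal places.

0.0415

Under SRS without replacement, Var(ȳ) = (1 − f)·s²/n with f = n/N = 1225/11923 = 0.10274260.
Var(ȳ) = (1 − 0.10274260)·2.35/1225 = 0.89725740·0.0019183673 = 0.0017212693.
SE(ȳ) = √(0.0017212693) = 0.0415.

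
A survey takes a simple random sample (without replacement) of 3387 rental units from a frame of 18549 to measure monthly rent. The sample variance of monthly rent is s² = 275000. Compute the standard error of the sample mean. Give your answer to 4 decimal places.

Under SRS without replacement, Var(ȳ) = (1 − f)·s²/n with f = n/N = 3387/18549 = 0.18259744.
Var(ȳ) = (1 − 0.18259744)·275000/3387 = 0.81740256·81.192796 = 66.367199.
SE(ȳ) = √(66.367199) = 8.1466.

8.1466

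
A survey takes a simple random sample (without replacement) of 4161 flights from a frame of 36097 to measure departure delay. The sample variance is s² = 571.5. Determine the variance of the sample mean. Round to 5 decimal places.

0.12151

Under SRS without replacement, Var(ȳ) = (1 − f)·s²/n with f = n/N = 4161/36097 = 0.11527274.
Var(ȳ) = (1 − 0.11527274)·571.5/4161 = 0.88472726·0.13734679 = 0.12151445.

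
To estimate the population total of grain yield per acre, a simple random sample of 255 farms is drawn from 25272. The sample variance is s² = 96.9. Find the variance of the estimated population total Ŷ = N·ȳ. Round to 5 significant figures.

Var(Ŷ) = N²·Var(ȳ) = N²·(1 − n/N)·s²/n.
f = 255/25272 = 0.01009022; Var(ȳ) = 0.98990978·96.9/255 = 0.37616572.
Var(Ŷ) = 25272² · 0.37616572 = 2.4024726 × 10^8.

2.4025 × 10^8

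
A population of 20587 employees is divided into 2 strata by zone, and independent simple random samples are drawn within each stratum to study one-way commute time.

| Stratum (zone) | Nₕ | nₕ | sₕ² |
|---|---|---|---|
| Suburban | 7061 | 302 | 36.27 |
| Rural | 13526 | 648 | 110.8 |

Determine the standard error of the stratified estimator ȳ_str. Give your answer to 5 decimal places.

Var(ȳ_str) = Σₕ Wₕ²(1 − fₕ)sₕ²/nₕ with Wₕ = Nₕ/N, N = 20587.
Suburban: Wₕ = 0.34298344; term = 0.34298344²·(1 − 0.04277015)·36.27/302 = 0.013523937.
Rural: Wₕ = 0.65701656; term = 0.65701656²·(1 − 0.04790773)·110.8/648 = 0.070274284.
Sum = 0.083798221.
SE = √(0.083798221) = 0.28948.

0.28948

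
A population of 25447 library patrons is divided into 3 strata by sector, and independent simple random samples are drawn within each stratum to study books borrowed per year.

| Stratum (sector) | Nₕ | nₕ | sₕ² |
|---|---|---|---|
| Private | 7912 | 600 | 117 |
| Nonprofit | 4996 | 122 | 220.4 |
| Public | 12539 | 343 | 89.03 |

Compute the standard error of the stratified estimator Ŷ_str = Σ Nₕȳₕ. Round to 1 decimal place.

Var(Ŷ_str) = Σₕ Nₕ²(1 − fₕ)sₕ²/nₕ.
Private: 7912²·(1 − 600/7912)·117/600 = 1.1281246 × 10^7.
Nonprofit: 4996²·(1 − 122/4996)·220.4/122 = 4.3990583 × 10^7.
Public: 12539²·(1 − 343/12539)·89.03/343 = 3.969379 × 10^7.
Sum = 9.4965619 × 10^7.
SE = √(9.4965619 × 10^7) = 9745.0.

9745.0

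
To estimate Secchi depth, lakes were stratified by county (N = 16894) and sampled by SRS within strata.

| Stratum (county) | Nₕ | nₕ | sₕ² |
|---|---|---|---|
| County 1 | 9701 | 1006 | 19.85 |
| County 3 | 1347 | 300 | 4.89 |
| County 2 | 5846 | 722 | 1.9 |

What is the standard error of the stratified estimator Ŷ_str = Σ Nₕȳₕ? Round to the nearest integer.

Var(Ŷ_str) = Σₕ Nₕ²(1 − fₕ)sₕ²/nₕ.
County 1: 9701²·(1 − 1006/9701)·19.85/1006 = 1.6643652 × 10^6.
County 3: 1347²·(1 − 300/1347)·4.89/300 = 22988.037.
County 2: 5846²·(1 − 722/5846)·1.9/722 = 78828.695.
Sum = 1.7661819 × 10^6.
SE = √(1.7661819 × 10^6) = 1329.

1329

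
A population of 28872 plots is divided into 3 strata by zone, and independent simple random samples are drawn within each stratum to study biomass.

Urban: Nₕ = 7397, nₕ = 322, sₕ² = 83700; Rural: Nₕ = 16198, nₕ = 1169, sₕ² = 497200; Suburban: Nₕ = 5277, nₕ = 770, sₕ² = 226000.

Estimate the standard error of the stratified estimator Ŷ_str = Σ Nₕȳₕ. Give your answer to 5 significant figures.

352310

Var(Ŷ_str) = Σₕ Nₕ²(1 − fₕ)sₕ²/nₕ.
Urban: 7397²·(1 − 322/7397)·83700/322 = 1.3603531 × 10^10.
Rural: 16198²·(1 − 1169/16198)·497200/1169 = 1.0353998 × 10^11.
Suburban: 5277²·(1 − 770/5277)·226000/770 = 6.9805938 × 10^9.
Sum = 1.241241 × 10^11.
SE = √(1.241241 × 10^11) = 352310.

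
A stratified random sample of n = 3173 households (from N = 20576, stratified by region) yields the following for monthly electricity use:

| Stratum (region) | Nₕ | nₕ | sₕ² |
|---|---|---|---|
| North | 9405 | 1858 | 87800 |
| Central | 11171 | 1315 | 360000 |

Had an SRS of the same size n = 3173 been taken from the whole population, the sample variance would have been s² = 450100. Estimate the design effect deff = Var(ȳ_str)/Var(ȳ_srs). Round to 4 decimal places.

Var(ȳ_str) = Σ Wₕ²(1−fₕ)sₕ²/nₕ with Wₕ = Nₕ/20576:
  North: (9405/20576)²·(1−1858/9405)·87800/1858 = 7.92246
  Central: (11171/20576)²·(1−1315/11171)·360000/1315 = 71.194688
  → Var(ȳ_str) = 79.117148.
Var(ȳ_srs) = (1 − 3173/20576)·450100/3173 = 119.97814.
deff = 79.117148 / 119.97814 = 0.6594.

0.6594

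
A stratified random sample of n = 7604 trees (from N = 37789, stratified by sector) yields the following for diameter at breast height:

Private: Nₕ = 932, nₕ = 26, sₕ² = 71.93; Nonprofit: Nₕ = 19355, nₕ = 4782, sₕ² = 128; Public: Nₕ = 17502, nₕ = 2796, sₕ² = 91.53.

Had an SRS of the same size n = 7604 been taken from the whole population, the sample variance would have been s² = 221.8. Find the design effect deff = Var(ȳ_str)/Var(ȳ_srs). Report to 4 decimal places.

Var(ȳ_str) = Σ Wₕ²(1−fₕ)sₕ²/nₕ with Wₕ = Nₕ/37789:
  Private: (932/37789)²·(1−26/932)·71.93/26 = 0.0016358747
  Nonprofit: (19355/37789)²·(1−4782/19355)·128/4782 = 0.0052870296
  Public: (17502/37789)²·(1−2796/17502)·91.53/2796 = 0.0059003495
  → Var(ȳ_str) = 0.012823254.
Var(ȳ_srs) = (1 − 7604/37789)·221.8/7604 = 0.023299426.
deff = 0.012823254 / 0.023299426 = 0.5504.

0.5504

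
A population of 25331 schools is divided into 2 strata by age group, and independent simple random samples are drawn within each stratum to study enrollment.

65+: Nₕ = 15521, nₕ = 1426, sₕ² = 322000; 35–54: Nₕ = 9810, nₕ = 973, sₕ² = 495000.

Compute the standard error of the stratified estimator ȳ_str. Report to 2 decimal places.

12.07

Var(ȳ_str) = Σₕ Wₕ²(1 − fₕ)sₕ²/nₕ with Wₕ = Nₕ/N, N = 25331.
65+: Wₕ = 0.61272749; term = 0.61272749²·(1 − 0.09187552)·322000/1426 = 76.986833.
35–54: Wₕ = 0.38727251; term = 0.38727251²·(1 − 0.09918451)·495000/973 = 68.732407.
Sum = 145.71924.
SE = √(145.71924) = 12.07.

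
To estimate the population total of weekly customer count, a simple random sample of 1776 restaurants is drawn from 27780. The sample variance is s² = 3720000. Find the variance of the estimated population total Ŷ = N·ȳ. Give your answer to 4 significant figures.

1.513 × 10^12

Var(Ŷ) = N²·Var(ȳ) = N²·(1 − n/N)·s²/n.
f = 1776/27780 = 0.06393089; Var(ȳ) = 0.93606911·3720000/1776 = 1960.6853.
Var(Ŷ) = 27780² · 1960.6853 = 1.5131165 × 10^12.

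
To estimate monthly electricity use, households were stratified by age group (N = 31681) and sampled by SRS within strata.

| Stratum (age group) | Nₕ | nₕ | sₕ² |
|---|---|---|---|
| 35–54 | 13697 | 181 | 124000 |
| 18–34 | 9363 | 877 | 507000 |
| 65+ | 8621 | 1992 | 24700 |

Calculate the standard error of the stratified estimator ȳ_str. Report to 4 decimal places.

13.1466

Var(ȳ_str) = Σₕ Wₕ²(1 − fₕ)sₕ²/nₕ with Wₕ = Nₕ/N, N = 31681.
35–54: Wₕ = 0.43234115; term = 0.43234115²·(1 − 0.01321457)·124000/181 = 126.36273.
18–34: Wₕ = 0.29553991; term = 0.29553991²·(1 − 0.09366656)·507000/877 = 45.764493.
65+: Wₕ = 0.27211894; term = 0.27211894²·(1 − 0.23106368)·24700/1992 = 0.70601759.
Sum = 172.83324.
SE = √(172.83324) = 13.1466.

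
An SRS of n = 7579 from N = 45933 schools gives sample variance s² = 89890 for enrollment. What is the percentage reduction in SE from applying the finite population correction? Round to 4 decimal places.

8.6217

f = n/N = 7579/45933 = 0.16500120.
SE_no-fpc = √(s²/n) = 3.4438937; SE_fpc = √((1−f)s²/n) = 3.1469704.
Ratio = √(1−f) = 0.91378269. Reduction = 100·(1 − 0.91378269) = 8.6217%.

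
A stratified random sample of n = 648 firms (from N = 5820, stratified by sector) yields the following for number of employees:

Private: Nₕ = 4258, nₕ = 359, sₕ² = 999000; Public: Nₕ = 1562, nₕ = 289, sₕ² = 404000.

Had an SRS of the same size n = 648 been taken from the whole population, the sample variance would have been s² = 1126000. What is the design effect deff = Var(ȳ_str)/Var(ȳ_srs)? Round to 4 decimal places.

Var(ȳ_str) = Σ Wₕ²(1−fₕ)sₕ²/nₕ with Wₕ = Nₕ/5820:
  Private: (4258/5820)²·(1−359/4258)·999000/359 = 1363.9045
  Public: (1562/5820)²·(1−289/1562)·404000/289 = 82.062924
  → Var(ȳ_str) = 1445.9674.
Var(ȳ_srs) = (1 − 648/5820)·1126000/648 = 1544.1835.
deff = 1445.9674 / 1544.1835 = 0.9364.

0.9364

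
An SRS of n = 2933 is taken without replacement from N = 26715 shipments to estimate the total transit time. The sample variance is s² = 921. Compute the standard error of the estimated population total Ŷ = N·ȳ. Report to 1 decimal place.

Var(Ŷ) = N²·Var(ȳ) = N²·(1 − n/N)·s²/n.
f = 2933/26715 = 0.10978851; Var(ȳ) = 0.89021149·921/2933 = 0.27953794.
Var(Ŷ) = 26715² · 0.27953794 = 1.9950377 × 10^8.
SE(Ŷ) = √(1.9950377 × 10^8) = 14124.6.

14124.6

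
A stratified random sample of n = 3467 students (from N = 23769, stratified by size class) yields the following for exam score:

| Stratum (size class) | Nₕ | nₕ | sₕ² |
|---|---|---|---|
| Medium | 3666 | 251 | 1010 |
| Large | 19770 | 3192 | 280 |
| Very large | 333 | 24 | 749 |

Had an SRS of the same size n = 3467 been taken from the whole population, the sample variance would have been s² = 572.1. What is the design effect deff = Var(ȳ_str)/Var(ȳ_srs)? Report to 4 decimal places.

Var(ȳ_str) = Σ Wₕ²(1−fₕ)sₕ²/nₕ with Wₕ = Nₕ/23769:
  Medium: (3666/23769)²·(1−251/3666)·1010/251 = 0.089167995
  Large: (19770/23769)²·(1−3192/19770)·280/3192 = 0.050887619
  Very large: (333/23769)²·(1−24/333)·749/24 = 0.005683966
  → Var(ȳ_str) = 0.14573958.
Var(ȳ_srs) = (1 − 3467/23769)·572.1/3467 = 0.14094381.
deff = 0.14573958 / 0.14094381 = 1.0340.

1.0340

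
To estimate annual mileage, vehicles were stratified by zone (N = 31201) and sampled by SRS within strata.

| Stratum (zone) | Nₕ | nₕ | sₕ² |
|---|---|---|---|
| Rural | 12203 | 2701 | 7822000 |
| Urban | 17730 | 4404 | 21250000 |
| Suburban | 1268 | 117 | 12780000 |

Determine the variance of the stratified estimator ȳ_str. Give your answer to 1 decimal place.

1679.8

Var(ȳ_str) = Σₕ Wₕ²(1 − fₕ)sₕ²/nₕ with Wₕ = Nₕ/N, N = 31201.
Rural: Wₕ = 0.39110926; term = 0.39110926²·(1 − 0.22133901)·7822000/2701 = 344.93546.
Urban: Wₕ = 0.56825102; term = 0.56825102²·(1 − 0.24839255)·21250000/4404 = 1171.0708.
Suburban: Wₕ = 0.04063972; term = 0.04063972²·(1 − 0.09227129)·12780000/117 = 163.75801.
Sum = 1679.7643.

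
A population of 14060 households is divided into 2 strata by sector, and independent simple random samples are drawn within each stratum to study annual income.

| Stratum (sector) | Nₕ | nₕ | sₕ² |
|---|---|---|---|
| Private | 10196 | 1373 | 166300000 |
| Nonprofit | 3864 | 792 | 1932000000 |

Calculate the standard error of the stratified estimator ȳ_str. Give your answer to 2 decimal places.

448.99

Var(ȳ_str) = Σₕ Wₕ²(1 − fₕ)sₕ²/nₕ with Wₕ = Nₕ/N, N = 14060.
Private: Wₕ = 0.72517781; term = 0.72517781²·(1 − 0.13466065)·166300000/1373 = 55118.473.
Nonprofit: Wₕ = 0.27482219; term = 0.27482219²·(1 − 0.20496894)·1932000000/792 = 146477.06.
Sum = 201595.53.
SE = √(201595.53) = 448.99.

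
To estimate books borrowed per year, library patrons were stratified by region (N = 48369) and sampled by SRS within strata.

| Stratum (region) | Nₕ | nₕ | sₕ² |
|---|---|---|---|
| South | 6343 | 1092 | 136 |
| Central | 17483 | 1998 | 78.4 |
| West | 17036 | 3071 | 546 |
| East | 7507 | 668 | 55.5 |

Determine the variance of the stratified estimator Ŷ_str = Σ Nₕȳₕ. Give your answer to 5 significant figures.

Var(Ŷ_str) = Σₕ Nₕ²(1 − fₕ)sₕ²/nₕ.
South: 6343²·(1 − 1092/6343)·136/1092 = 4.1481361 × 10^6.
Central: 17483²·(1 − 1998/17483)·78.4/1998 = 1.0623014 × 10^7.
West: 17036²·(1 − 3071/17036)·546/3071 = 4.2298152 × 10^7.
East: 7507²·(1 − 668/7507)·55.5/668 = 4.2655549 × 10^6.
Sum = 6.1334857 × 10^7.

6.1335 × 10^7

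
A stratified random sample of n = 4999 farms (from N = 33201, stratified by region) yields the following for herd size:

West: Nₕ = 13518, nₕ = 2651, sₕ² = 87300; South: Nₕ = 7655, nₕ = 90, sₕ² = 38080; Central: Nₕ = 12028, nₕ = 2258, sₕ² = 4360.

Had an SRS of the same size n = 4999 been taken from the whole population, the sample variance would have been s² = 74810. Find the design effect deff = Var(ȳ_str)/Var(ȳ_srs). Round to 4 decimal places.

Var(ȳ_str) = Σ Wₕ²(1−fₕ)sₕ²/nₕ with Wₕ = Nₕ/33201:
  West: (13518/33201)²·(1−2651/13518)·87300/2651 = 4.3885828
  South: (7655/33201)²·(1−90/7655)·38080/90 = 22.228299
  Central: (12028/33201)²·(1−2258/12028)·4360/2258 = 0.20584874
  → Var(ȳ_str) = 26.822731.
Var(ȳ_srs) = (1 − 4999/33201)·74810/4999 = 12.711748.
deff = 26.822731 / 12.711748 = 2.1101.

2.1101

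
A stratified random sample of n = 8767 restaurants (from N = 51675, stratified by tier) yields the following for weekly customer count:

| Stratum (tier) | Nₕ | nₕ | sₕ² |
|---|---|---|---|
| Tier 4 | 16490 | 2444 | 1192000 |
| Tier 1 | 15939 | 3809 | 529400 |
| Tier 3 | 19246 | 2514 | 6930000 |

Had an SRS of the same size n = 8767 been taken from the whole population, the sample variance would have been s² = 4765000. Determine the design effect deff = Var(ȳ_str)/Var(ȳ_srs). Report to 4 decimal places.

0.8526

Var(ȳ_str) = Σ Wₕ²(1−fₕ)sₕ²/nₕ with Wₕ = Nₕ/51675:
  Tier 4: (16490/51675)²·(1−2444/16490)·1192000/2444 = 42.304581
  Tier 1: (15939/51675)²·(1−3809/15939)·529400/3809 = 10.063148
  Tier 3: (19246/51675)²·(1−2514/19246)·6930000/2514 = 332.42626
  → Var(ȳ_str) = 384.79399.
Var(ȳ_srs) = (1 − 8767/51675)·4765000/8767 = 451.30452.
deff = 384.79399 / 451.30452 = 0.8526.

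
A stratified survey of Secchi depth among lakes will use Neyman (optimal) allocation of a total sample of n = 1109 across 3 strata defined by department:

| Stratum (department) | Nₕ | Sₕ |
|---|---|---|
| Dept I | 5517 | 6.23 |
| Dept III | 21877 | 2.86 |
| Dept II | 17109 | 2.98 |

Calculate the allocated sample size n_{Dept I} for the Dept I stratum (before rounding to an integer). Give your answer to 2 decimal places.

257.68

Neyman allocation: nₕ = n·NₕSₕ / Σⱼ NⱼSⱼ.
Σ NⱼSⱼ = 5517·6.23 + 21877·2.86 + 17109·2.98 = 147923.95.
n_{Dept I} = 1109·5517·6.23 / 147923.95 = 257.68.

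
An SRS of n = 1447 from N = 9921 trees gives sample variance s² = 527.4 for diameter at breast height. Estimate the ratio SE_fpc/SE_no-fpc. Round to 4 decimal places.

f = n/N = 1447/9921 = 0.14585223.
SE_no-fpc = √(s²/n) = 0.60372033; SE_fpc = √((1−f)s²/n) = 0.55795902.
Ratio = √(1−f) = 0.92420115.

0.9242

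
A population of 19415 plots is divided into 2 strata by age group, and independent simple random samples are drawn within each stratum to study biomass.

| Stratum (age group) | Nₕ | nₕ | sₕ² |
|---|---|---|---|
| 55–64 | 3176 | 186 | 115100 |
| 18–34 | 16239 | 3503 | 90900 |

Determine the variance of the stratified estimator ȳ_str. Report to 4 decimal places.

29.8275

Var(ȳ_str) = Σₕ Wₕ²(1 − fₕ)sₕ²/nₕ with Wₕ = Nₕ/N, N = 19415.
55–64: Wₕ = 0.16358486; term = 0.16358486²·(1 − 0.05856423)·115100/186 = 15.589754.
18–34: Wₕ = 0.83641514; term = 0.83641514²·(1 − 0.21571525)·90900/3503 = 14.237748.
Sum = 29.827502.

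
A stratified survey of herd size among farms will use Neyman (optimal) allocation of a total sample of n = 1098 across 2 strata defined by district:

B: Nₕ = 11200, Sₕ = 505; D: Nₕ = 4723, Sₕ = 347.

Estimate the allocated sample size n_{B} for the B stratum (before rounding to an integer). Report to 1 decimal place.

851.3

Neyman allocation: nₕ = n·NₕSₕ / Σⱼ NⱼSⱼ.
Σ NⱼSⱼ = 11200·505 + 4723·347 = 7.294881 × 10^6.
n_{B} = 1098·11200·505 / (7.294881 × 10^6) = 851.3.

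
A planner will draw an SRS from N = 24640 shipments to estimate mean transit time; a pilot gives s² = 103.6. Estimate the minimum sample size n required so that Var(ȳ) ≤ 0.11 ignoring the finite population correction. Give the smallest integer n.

Without fpc, n₀ = s²/D = 103.6/0.11 = 941.8182.
Rounding up, n = 942.

942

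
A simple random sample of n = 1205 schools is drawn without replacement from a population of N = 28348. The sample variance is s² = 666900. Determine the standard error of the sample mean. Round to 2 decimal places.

Under SRS without replacement, Var(ȳ) = (1 − f)·s²/n with f = n/N = 1205/28348 = 0.04250741.
Var(ȳ) = (1 − 0.04250741)·666900/1205 = 0.95749259·553.44398 = 529.91851.
SE(ȳ) = √(529.91851) = 23.02.

23.02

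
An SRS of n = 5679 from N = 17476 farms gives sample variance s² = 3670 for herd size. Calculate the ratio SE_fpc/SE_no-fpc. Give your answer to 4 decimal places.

0.8216

f = n/N = 5679/17476 = 0.32495995.
SE_no-fpc = √(s²/n) = 0.80389087; SE_fpc = √((1−f)s²/n) = 0.66048334.
Ratio = √(1−f) = 0.82160821.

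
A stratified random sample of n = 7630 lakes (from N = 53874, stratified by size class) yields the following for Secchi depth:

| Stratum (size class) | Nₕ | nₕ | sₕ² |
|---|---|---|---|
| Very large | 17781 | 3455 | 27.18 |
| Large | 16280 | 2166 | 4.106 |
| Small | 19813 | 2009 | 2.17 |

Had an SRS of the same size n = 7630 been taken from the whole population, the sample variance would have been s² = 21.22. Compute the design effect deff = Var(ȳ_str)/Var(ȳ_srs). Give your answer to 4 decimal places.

Var(ȳ_str) = Σ Wₕ²(1−fₕ)sₕ²/nₕ with Wₕ = Nₕ/53874:
  Very large: (17781/53874)²·(1−3455/17781)·27.18/3455 = 6.9043705 × 10^-4
  Large: (16280/53874)²·(1−2166/16280)·4.106/2166 = 1.5007438 × 10^-4
  Small: (19813/53874)²·(1−2009/19813)·2.17/2009 = 1.3127716 × 10^-4
  → Var(ȳ_str) = 9.7178859 × 10^-4.
Var(ȳ_srs) = (1 − 7630/53874)·21.22/7630 = 0.0023872451.
deff = (9.7178859 × 10^-4) / 0.0023872451 = 0.4071.

0.4071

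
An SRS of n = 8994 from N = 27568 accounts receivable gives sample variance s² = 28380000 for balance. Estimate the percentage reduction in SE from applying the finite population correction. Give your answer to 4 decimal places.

f = n/N = 8994/27568 = 0.32624782.
SE_no-fpc = √(s²/n) = 56.173276; SE_fpc = √((1−f)s²/n) = 46.108378.
Ratio = √(1−f) = 0.82082408. Reduction = 100·(1 − 0.82082408) = 17.9176%.

17.9176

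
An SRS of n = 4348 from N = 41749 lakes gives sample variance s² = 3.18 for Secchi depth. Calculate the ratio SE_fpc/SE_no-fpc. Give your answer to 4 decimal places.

0.9465

f = n/N = 4348/41749 = 0.10414621.
SE_no-fpc = √(s²/n) = 0.027043867; SE_fpc = √((1−f)s²/n) = 0.025596899.
Ratio = √(1−f) = 0.94649553.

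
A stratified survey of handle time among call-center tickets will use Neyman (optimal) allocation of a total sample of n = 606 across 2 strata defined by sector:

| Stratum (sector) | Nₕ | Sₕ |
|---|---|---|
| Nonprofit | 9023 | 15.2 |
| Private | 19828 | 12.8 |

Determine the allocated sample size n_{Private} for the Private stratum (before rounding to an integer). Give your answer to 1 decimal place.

Neyman allocation: nₕ = n·NₕSₕ / Σⱼ NⱼSⱼ.
Σ NⱼSⱼ = 9023·15.2 + 19828·12.8 = 390948.
n_{Private} = 606·19828·12.8 / 390948 = 393.4.

393.4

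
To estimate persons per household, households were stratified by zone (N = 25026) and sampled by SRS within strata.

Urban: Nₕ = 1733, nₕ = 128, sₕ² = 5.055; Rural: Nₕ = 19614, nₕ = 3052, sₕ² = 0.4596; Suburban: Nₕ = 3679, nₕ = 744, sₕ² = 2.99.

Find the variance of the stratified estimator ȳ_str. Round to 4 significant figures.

Var(ȳ_str) = Σₕ Wₕ²(1 − fₕ)sₕ²/nₕ with Wₕ = Nₕ/N, N = 25026.
Urban: Wₕ = 0.06924798; term = 0.06924798²·(1 − 0.07386036)·5.055/128 = 1.7538882 × 10^-4.
Rural: Wₕ = 0.78374491; term = 0.78374491²·(1 − 0.15560314)·0.4596/3052 = 7.8107289 × 10^-5.
Suburban: Wₕ = 0.14700711; term = 0.14700711²·(1 − 0.20222887)·2.99/744 = 6.9287241 × 10^-5.
Sum = 3.2278335 × 10^-4.

3.228 × 10^-4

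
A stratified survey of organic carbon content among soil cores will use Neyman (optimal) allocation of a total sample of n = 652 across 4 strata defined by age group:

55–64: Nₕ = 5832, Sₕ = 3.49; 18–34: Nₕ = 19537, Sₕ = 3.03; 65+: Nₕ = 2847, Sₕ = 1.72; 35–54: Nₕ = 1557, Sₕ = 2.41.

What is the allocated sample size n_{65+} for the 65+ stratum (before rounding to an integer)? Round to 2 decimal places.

Neyman allocation: nₕ = n·NₕSₕ / Σⱼ NⱼSⱼ.
Σ NⱼSⱼ = 5832·3.49 + 19537·3.03 + 2847·1.72 + 1557·2.41 = 88200.
n_{65+} = 652·2847·1.72 / 88200 = 36.20.

36.20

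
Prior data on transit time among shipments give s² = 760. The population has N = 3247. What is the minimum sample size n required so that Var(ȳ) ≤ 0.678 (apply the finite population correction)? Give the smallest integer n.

834

Without fpc, n₀ = s²/D = 760/0.678 = 1120.9440.
With fpc, (1 − n/N)·s²/n ≤ D requires n ≥ n₀/(1 + n₀/N) = 1120.9440/(1 + 1120.9440/3247) = 833.2765.
Rounding up, n = 834.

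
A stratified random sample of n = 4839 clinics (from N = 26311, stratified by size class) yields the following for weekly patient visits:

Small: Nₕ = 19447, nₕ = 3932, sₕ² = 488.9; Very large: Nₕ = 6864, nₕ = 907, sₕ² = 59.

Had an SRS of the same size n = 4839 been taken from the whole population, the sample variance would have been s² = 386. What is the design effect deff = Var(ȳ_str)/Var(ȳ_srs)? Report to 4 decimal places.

0.8915

Var(ȳ_str) = Σ Wₕ²(1−fₕ)sₕ²/nₕ with Wₕ = Nₕ/26311:
  Small: (19447/26311)²·(1−3932/19447)·488.9/3932 = 0.054192129
  Very large: (6864/26311)²·(1−907/6864)·59/907 = 0.0038421551
  → Var(ȳ_str) = 0.058034284.
Var(ȳ_srs) = (1 − 4839/26311)·386/4839 = 0.065097877.
deff = 0.058034284 / 0.065097877 = 0.8915.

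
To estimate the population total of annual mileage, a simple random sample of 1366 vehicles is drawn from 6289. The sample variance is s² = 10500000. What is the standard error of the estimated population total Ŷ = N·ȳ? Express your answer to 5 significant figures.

Var(Ŷ) = N²·Var(ȳ) = N²·(1 − n/N)·s²/n.
f = 1366/6289 = 0.21720464; Var(ȳ) = 0.78279536·10500000/1366 = 6017.0946.
Var(Ŷ) = 6289² · 6017.0946 = 2.3798524 × 10^11.
SE(Ŷ) = √(2.3798524 × 10^11) = 487840.

487840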